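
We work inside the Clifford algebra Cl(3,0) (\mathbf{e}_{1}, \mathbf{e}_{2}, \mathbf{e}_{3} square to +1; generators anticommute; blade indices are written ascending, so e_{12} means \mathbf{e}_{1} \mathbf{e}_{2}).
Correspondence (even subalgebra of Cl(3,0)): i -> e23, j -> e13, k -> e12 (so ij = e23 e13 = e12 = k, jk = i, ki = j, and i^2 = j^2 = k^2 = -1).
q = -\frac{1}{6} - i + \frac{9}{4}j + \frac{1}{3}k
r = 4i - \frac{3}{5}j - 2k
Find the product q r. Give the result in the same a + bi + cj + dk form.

In blades: q = -\frac{1}{6} + \frac{1}{3} e_{12} + \frac{9}{4} e_{13} - e_{23}, r = -2 e_{12} - \frac{3}{5} e_{13} + 4 e_{23}.
Distribute q over r term by term (generator squares from the signature, products reordered to ascending indices): (-\frac{1}{6})*r = \frac{1}{3} e_{12} + \frac{1}{10} e_{13} - \frac{2}{3} e_{23}; (\frac{1}{3} e_{12})*r = \frac{2}{3} + \frac{4}{3} e_{13} + \frac{1}{5} e_{23}; (\frac{9}{4} e_{13})*r = \frac{27}{20} - 9 e_{12} - \frac{9}{2} e_{23}; (-e_{23})*r = 4 + \frac{3}{5} e_{12} - 2 e_{13}.
Sum: \frac{361}{60} - \frac{121}{15} e_{12} - \frac{17}{30} e_{13} - \frac{149}{30} e_{23}; translating back through the correspondence:
Answer: \frac{361}{60} - \frac{149}{30}i - \frac{17}{30}j - \frac{121}{15}k


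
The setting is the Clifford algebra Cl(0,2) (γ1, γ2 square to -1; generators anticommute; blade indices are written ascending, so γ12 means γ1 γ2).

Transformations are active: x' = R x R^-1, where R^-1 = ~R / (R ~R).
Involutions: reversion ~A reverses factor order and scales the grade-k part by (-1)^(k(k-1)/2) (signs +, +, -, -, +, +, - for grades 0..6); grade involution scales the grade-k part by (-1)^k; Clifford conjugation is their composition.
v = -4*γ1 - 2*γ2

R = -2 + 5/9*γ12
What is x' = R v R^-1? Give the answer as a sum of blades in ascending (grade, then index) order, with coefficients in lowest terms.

~R = -2 - 5/9*γ12, and R ~R = 349/81, so R^-1 = ~R / (349/81).
R v = 82/9*γ1 + 16/9*γ2
Answer: -1556/349*γ1 + 122/349*γ2


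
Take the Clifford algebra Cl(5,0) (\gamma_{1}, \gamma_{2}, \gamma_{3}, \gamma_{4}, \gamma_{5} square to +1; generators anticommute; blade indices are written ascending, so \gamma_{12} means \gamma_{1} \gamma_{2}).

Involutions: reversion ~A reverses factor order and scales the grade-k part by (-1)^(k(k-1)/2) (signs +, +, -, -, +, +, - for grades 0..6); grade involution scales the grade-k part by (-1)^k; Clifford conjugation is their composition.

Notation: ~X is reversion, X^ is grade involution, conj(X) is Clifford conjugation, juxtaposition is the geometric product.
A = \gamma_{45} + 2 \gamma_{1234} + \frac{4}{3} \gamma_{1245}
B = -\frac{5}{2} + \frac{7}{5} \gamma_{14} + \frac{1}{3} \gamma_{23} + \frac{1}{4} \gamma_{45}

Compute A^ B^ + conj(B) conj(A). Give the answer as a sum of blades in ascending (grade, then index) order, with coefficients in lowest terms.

first term: -\frac{1}{4} - \frac{1}{3} \gamma_{12} - \frac{2}{3} \gamma_{14} - \frac{7}{5} \gamma_{15} - \frac{14}{5} \gamma_{23} + \frac{28}{15} \gamma_{25} - \frac{5}{2} \gamma_{45} - 5 \gamma_{1234} + \frac{1}{2} \gamma_{1235} - \frac{10}{3} \gamma_{1245} + \frac{4}{9} \gamma_{1345} + \frac{1}{3} \gamma_{2345}
second term: -\frac{1}{4} + \frac{1}{3} \gamma_{12} + \frac{2}{3} \gamma_{14} + \frac{7}{5} \gamma_{15} + \frac{14}{5} \gamma_{23} - \frac{28}{15} \gamma_{25} + \frac{5}{2} \gamma_{45} - 5 \gamma_{1234} + \frac{1}{2} \gamma_{1235} - \frac{10}{3} \gamma_{1245} + \frac{4}{9} \gamma_{1345} + \frac{1}{3} \gamma_{2345}
Answer: -\frac{1}{2} - 10 \gamma_{1234} + \gamma_{1235} - \frac{20}{3} \gamma_{1245} + \frac{8}{9} \gamma_{1345} + \frac{2}{3} \gamma_{2345}


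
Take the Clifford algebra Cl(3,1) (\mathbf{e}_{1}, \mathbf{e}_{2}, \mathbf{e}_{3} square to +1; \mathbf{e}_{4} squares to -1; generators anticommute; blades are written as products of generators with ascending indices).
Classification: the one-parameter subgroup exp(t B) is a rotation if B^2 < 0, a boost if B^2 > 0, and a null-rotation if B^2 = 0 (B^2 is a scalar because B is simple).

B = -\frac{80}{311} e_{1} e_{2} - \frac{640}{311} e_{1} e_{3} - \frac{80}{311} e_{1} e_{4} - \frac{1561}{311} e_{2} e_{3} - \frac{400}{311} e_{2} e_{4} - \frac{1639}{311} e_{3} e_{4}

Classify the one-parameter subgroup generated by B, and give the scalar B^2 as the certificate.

B^2 term by term: the squares give (-\frac{80}{311})^2*(e_{1} e_{2})^2 + (-\frac{640}{311})^2*(e_{1} e_{3})^2 + (-\frac{80}{311})^2*(e_{1} e_{4})^2 + (-\frac{1561}{311})^2*(e_{2} e_{3})^2 + (-\frac{400}{311})^2*(e_{2} e_{4})^2 + (-\frac{1639}{311})^2*(e_{3} e_{4})^2 = \frac{6400}{96721}*(-1) + \frac{409600}{96721}*(-1) + \frac{6400}{96721}*(+1) + \frac{2436721}{96721}*(-1) + \frac{160000}{96721}*(+1) + \frac{2686321}{96721}*(+1) = 0 (each basis 2-blade squares to minus the product of its generators' squares); cross terms between blades sharing an index anticommute and cancel; the commuting (index-disjoint) pairs give grade-4 terms 2*c*c'*(blade product), which cancel blade by blade — e_{1} e_{2} e_{3} e_{4}: \frac{262240}{96721} - \frac{512000}{96721} + \frac{249760}{96721} = 0 — confirming B is simple. So B^2 = 0.
Answer: null-rotation, certificate B^2 = 0. No conjugation can change B^2 = 0; the sign gives the class.


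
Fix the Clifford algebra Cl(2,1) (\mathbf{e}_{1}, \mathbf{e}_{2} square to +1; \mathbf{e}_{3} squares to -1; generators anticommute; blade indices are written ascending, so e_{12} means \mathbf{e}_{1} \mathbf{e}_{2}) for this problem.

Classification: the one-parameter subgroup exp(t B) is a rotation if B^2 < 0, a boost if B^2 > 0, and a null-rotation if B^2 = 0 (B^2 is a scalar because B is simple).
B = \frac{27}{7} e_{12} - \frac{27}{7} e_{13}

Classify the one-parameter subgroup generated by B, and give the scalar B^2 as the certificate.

B^2 term by term: the squares give (\frac{27}{7})^2*(e_{12})^2 + (-\frac{27}{7})^2*(e_{13})^2 = \frac{729}{49}*(-1) + \frac{729}{49}*(+1) = 0 (each basis 2-blade squares to minus the product of its generators' squares); cross terms between blades sharing an index anticommute and cancel. So B^2 = 0.
Answer: null-rotation, certificate B^2 = 0. The scalar 0 is the complete invariant here: its sign names the subgroup type.


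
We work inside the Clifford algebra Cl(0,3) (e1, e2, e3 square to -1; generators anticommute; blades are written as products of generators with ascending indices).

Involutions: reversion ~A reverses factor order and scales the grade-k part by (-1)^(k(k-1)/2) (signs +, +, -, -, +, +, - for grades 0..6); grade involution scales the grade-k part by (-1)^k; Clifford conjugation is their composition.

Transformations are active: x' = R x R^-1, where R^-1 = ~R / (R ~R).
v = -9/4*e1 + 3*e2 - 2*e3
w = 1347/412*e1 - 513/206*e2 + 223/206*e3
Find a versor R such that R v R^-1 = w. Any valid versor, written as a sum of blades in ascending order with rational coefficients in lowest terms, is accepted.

Equal squares first: v^2 = w^2 = -289/16. Then v + w = 105/103*e1 + 105/206*e2 - 189/206*e3 is a versor taking v to w, provided it is invertible.
Answer: 105/103*e1 + 105/206*e2 - 189/206*e3


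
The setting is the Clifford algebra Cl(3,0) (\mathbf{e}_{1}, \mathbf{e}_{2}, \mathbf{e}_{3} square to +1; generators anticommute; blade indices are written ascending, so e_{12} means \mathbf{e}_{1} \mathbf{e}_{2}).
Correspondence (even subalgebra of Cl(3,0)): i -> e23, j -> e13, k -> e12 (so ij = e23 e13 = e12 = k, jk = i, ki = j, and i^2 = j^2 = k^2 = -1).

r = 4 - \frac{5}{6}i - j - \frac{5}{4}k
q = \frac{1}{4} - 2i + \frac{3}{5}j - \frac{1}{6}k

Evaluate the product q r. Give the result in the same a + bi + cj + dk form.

In blades: q = \frac{1}{4} - \frac{1}{6} e_{12} + \frac{3}{5} e_{13} - 2 e_{23}, r = 4 - \frac{5}{4} e_{12} - e_{13} - \frac{5}{6} e_{23}.
Distribute q over r term by term (generator squares from the signature, products reordered to ascending indices): (\frac{1}{4})*r = 1 - \frac{5}{16} e_{12} - \frac{1}{4} e_{13} - \frac{5}{24} e_{23}; (-\frac{1}{6} e_{12})*r = -\frac{5}{24} - \frac{2}{3} e_{12} + \frac{5}{36} e_{13} - \frac{1}{6} e_{23}; (\frac{3}{5} e_{13})*r = \frac{3}{5} + \frac{1}{2} e_{12} + \frac{12}{5} e_{13} - \frac{3}{4} e_{23}; (-2 e_{23})*r = -\frac{5}{3} + 2 e_{12} - \frac{5}{2} e_{13} - 8 e_{23}.
Sum: -\frac{11}{40} + \frac{73}{48} e_{12} - \frac{19}{90} e_{13} - \frac{73}{8} e_{23}; translating back through the correspondence:
Answer: -\frac{11}{40} - \frac{73}{8}i - \frac{19}{90}j + \frac{73}{48}k


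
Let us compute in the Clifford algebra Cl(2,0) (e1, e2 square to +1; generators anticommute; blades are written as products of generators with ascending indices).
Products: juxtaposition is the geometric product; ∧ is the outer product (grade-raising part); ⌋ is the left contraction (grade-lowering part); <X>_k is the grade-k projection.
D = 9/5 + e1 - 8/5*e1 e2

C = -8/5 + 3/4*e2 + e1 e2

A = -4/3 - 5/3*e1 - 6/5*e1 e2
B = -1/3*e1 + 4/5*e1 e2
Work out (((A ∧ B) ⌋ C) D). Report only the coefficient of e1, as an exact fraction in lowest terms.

step 1: 4/9*e1 - 16/15*e1 e2
step 2: 16/15 + 4/9*e2
step 3: 48/25 + 16/9*e1 + 4/5*e2 - 484/225*e1 e2
Answer: 16/9


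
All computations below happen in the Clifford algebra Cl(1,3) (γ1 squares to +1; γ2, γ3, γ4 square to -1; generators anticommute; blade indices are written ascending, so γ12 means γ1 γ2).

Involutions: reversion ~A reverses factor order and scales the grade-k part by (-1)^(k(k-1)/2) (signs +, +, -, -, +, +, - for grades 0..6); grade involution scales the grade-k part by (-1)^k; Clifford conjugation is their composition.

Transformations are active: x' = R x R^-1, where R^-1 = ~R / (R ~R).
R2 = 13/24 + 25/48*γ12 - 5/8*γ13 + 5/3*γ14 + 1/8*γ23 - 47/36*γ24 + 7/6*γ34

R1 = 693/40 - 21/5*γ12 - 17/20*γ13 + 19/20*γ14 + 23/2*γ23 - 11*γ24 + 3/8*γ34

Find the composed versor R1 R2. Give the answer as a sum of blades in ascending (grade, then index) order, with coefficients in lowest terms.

Distribute over the grade parts of R1 (each basis-blade product reordered to ascending indices, repeated generators contracted through their squares):
<R1>_0 (= 693/40) R2 = 3003/320 + 1155/128*γ12 - 693/64*γ13 + 231/8*γ14 + 693/320*γ23 - 3619/160*γ24 + 1617/80*γ34
<R1>_2 (= -21/5*γ12 - 17/20*γ13 + 19/20*γ14 + 23/2*γ23 - 11*γ24 + 3/8*γ34) R2 = -4697/288 + 6307/288*γ12 + 523/80*γ13 - 3181/320*γ14 - 1763/192*γ23 - 71/6*γ24 - 7265/576*γ34 + 37993/5760*γ1234
Summing the partial products and collecting blades:
Answer: -19943/2880 + 35623/1152*γ12 - 1373/320*γ13 + 6059/320*γ14 - 421/60*γ23 - 16537/480*γ24 + 21887/2880*γ34 + 37993/5760*γ1234


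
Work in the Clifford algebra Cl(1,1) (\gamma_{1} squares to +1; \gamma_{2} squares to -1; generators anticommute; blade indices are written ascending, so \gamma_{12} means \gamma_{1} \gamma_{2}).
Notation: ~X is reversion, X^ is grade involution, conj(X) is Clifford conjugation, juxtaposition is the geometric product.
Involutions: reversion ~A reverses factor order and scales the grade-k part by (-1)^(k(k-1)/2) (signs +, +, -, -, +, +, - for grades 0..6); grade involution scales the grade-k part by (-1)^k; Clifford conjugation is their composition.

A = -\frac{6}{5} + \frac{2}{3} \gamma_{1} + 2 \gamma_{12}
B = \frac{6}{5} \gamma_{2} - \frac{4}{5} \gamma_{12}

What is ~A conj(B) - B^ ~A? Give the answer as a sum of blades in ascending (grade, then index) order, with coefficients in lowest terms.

first term: -\frac{8}{5} - \frac{12}{5} \gamma_{1} + \frac{148}{75} \gamma_{2} - \frac{44}{25} \gamma_{12}
second term: \frac{8}{5} + \frac{12}{5} \gamma_{1} + \frac{148}{75} \gamma_{2} + \frac{44}{25} \gamma_{12}
Answer: -\frac{16}{5} - \frac{24}{5} \gamma_{1} - \frac{88}{25} \gamma_{12}


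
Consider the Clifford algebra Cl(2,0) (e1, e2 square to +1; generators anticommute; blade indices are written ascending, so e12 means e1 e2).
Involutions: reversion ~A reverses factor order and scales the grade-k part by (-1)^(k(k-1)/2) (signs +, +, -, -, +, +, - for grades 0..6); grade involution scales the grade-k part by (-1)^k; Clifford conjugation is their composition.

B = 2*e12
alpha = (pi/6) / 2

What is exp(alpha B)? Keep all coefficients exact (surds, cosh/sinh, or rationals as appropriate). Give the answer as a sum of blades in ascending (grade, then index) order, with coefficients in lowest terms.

B^2 = (2)^2*(e12)^2 = 4*(-1) = -4 (a basis 2-blade squares to minus the product of its generators' squares).
B^2 = -4 — the series telescopes trigonometrically here: l = 2, alpha*l = pi/6, so exp(alpha B) = cos(pi/6) + (sin(pi/6)/2)*B = sqrt(3)/2 + (1/4)*B.
Answer: sqrt(3)/2 + 1/2*e12


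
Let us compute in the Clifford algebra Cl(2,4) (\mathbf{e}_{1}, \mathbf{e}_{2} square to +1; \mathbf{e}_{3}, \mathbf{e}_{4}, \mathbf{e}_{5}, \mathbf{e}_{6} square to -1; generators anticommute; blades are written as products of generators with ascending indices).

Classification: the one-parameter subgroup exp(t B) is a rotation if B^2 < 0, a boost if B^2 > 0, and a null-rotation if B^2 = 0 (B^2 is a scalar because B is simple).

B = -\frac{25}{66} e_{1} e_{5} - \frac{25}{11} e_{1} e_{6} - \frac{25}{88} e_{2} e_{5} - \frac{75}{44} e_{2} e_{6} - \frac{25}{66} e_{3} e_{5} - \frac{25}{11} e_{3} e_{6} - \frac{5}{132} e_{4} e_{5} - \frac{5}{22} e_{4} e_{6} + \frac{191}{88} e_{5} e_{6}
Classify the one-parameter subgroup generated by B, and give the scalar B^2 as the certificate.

B^2 term by term: the squares give (-\frac{25}{66})^2*(e_{1} e_{5})^2 + (-\frac{25}{11})^2*(e_{1} e_{6})^2 + (-\frac{25}{88})^2*(e_{2} e_{5})^2 + (-\frac{75}{44})^2*(e_{2} e_{6})^2 + (-\frac{25}{66})^2*(e_{3} e_{5})^2 + (-\frac{25}{11})^2*(e_{3} e_{6})^2 + (-\frac{5}{132})^2*(e_{4} e_{5})^2 + (-\frac{5}{22})^2*(e_{4} e_{6})^2 + (\frac{191}{88})^2*(e_{5} e_{6})^2 = \frac{625}{4356}*(+1) + \frac{625}{121}*(+1) + \frac{625}{7744}*(+1) + \frac{5625}{1936}*(+1) + \frac{625}{4356}*(-1) + \frac{625}{121}*(-1) + \frac{25}{17424}*(-1) + \frac{25}{484}*(-1) + \frac{36481}{7744}*(-1) = -\frac{16}{9} (each basis 2-blade squares to minus the product of its generators' squares); cross terms between blades sharing an index anticommute and cancel; the commuting (index-disjoint) pairs give grade-4 terms 2*c*c'*(blade product), which cancel blade by blade — e_{1} e_{2} e_{5} e_{6}: -\frac{625}{484} + \frac{625}{484} = 0; e_{1} e_{3} e_{5} e_{6}: -\frac{625}{363} + \frac{625}{363} = 0; e_{1} e_{4} e_{5} e_{6}: -\frac{125}{726} + \frac{125}{726} = 0; e_{2} e_{3} e_{5} e_{6}: -\frac{625}{484} + \frac{625}{484} = 0; e_{2} e_{4} e_{5} e_{6}: -\frac{125}{968} + \frac{125}{968} = 0; e_{3} e_{4} e_{5} e_{6}: -\frac{125}{726} + \frac{125}{726} = 0 — confirming B is simple. So B^2 = -\frac{16}{9}.
Answer: rotation, certificate B^2 = -\frac{16}{9}. The invariant at work: B^2 = -\frac{16}{9} is unchanged by conjugation, hence its sign classifies the subgroup whatever basis B is written in.


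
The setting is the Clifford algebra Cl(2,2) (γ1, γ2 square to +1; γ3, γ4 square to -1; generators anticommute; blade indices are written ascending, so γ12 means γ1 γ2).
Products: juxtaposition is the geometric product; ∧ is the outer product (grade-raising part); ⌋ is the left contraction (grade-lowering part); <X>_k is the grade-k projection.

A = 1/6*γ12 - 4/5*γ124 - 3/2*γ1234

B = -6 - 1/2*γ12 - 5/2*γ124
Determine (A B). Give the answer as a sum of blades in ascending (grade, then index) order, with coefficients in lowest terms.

step 1: 25/12 + 15/4*γ3 + 1/60*γ4 - γ12 - 3/4*γ34 + 24/5*γ124 + 9*γ1234
Answer: 25/12 + 15/4*γ3 + 1/60*γ4 - γ12 - 3/4*γ34 + 24/5*γ124 + 9*γ1234


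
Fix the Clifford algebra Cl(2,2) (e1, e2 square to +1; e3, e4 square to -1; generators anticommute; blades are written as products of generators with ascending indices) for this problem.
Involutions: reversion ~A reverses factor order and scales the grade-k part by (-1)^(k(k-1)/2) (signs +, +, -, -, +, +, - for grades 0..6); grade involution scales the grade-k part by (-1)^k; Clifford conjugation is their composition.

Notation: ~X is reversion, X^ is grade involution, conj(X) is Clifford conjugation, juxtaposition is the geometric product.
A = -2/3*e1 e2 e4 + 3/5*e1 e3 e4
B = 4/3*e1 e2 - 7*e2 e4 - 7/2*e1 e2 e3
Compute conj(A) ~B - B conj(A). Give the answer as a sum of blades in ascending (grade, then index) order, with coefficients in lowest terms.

first term: -14/3*e1 - 8/9*e4 + 21/10*e2 e4 - 7/3*e3 e4 - 21/5*e1 e2 e3 - 4/5*e2 e3 e4
second term: 14/3*e1 + 8/9*e4 + 21/10*e2 e4 - 7/3*e3 e4 - 21/5*e1 e2 e3 - 4/5*e2 e3 e4
Answer: -28/3*e1 - 16/9*e4


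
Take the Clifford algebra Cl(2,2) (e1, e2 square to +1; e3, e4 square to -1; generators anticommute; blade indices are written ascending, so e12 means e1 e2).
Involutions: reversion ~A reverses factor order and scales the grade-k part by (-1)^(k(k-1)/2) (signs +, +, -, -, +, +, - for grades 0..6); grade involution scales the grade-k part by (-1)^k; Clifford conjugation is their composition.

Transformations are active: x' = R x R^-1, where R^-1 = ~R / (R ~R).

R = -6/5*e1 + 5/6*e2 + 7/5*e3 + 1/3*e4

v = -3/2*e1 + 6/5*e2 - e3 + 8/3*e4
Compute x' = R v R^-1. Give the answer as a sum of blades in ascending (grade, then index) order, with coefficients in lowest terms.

~R = -6/5*e1 + 5/6*e2 + 7/5*e3 + 1/3*e4, and R ~R = 19/300, so R^-1 = ~R / (19/300).
R v = 149/45 - 19/100*e12 + 33/10*e13 - 27/10*e14 - 377/150*e23 + 82/45*e24 + 61/15*e34
Answer: -4711/38*e1 + 73474/855*e2 + 8401/57*e3 + 5504/171*e4


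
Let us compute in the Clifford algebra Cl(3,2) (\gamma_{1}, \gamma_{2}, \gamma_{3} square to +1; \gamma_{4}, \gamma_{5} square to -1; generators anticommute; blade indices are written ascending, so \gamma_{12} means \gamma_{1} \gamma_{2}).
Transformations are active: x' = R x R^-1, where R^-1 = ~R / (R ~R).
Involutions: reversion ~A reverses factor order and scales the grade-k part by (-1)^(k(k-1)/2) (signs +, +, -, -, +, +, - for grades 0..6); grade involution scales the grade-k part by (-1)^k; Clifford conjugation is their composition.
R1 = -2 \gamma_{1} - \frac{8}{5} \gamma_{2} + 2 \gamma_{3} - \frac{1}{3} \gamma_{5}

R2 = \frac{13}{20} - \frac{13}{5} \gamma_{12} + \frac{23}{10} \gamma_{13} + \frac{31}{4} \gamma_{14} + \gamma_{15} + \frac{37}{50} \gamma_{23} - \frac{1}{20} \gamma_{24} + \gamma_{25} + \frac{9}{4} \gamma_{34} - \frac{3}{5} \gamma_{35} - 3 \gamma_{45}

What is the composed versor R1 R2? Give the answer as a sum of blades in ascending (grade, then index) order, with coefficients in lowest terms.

Distribute over the terms of R1 (each basis-blade product reordered to ascending indices, repeated generators contracted through their squares):
(-2 \gamma_{1}) R2 = -\frac{13}{10} \gamma_{1} + \frac{26}{5} \gamma_{2} - \frac{23}{5} \gamma_{3} - \frac{31}{2} \gamma_{4} - 2 \gamma_{5} - \frac{37}{25} \gamma_{123} + \frac{1}{10} \gamma_{124} - 2 \gamma_{125} - \frac{9}{2} \gamma_{134} + \frac{6}{5} \gamma_{135} + 6 \gamma_{145}
(-\frac{8}{5} \gamma_{2}) R2 = -\frac{104}{25} \gamma_{1} - \frac{26}{25} \gamma_{2} - \frac{148}{125} \gamma_{3} + \frac{2}{25} \gamma_{4} - \frac{8}{5} \gamma_{5} + \frac{92}{25} \gamma_{123} + \frac{62}{5} \gamma_{124} + \frac{8}{5} \gamma_{125} - \frac{18}{5} \gamma_{234} + \frac{24}{25} \gamma_{235} + \frac{24}{5} \gamma_{245}
(2 \gamma_{3}) R2 = -\frac{23}{5} \gamma_{1} - \frac{37}{25} \gamma_{2} + \frac{13}{10} \gamma_{3} + \frac{9}{2} \gamma_{4} - \frac{6}{5} \gamma_{5} - \frac{26}{5} \gamma_{123} - \frac{31}{2} \gamma_{134} - 2 \gamma_{135} + \frac{1}{10} \gamma_{234} - 2 \gamma_{235} - 6 \gamma_{345}
(-\frac{1}{3} \gamma_{5}) R2 = -\frac{1}{3} \gamma_{1} - \frac{1}{3} \gamma_{2} + \frac{1}{5} \gamma_{3} + \gamma_{4} - \frac{13}{60} \gamma_{5} + \frac{13}{15} \gamma_{125} - \frac{23}{30} \gamma_{135} - \frac{31}{12} \gamma_{145} - \frac{37}{150} \gamma_{235} + \frac{1}{60} \gamma_{245} - \frac{3}{4} \gamma_{345}
Summing the partial products and collecting blades:
Answer: -\frac{1559}{150} \gamma_{1} + \frac{176}{75} \gamma_{2} - \frac{1071}{250} \gamma_{3} - \frac{248}{25} \gamma_{4} - \frac{301}{60} \gamma_{5} - 3 \gamma_{123} + \frac{25}{2} \gamma_{124} + \frac{7}{15} \gamma_{125} - 20 \gamma_{134} - \frac{47}{30} \gamma_{135} + \frac{41}{12} \gamma_{145} - \frac{7}{2} \gamma_{234} - \frac{193}{150} \gamma_{235} + \frac{289}{60} \gamma_{245} - \frac{27}{4} \gamma_{345}


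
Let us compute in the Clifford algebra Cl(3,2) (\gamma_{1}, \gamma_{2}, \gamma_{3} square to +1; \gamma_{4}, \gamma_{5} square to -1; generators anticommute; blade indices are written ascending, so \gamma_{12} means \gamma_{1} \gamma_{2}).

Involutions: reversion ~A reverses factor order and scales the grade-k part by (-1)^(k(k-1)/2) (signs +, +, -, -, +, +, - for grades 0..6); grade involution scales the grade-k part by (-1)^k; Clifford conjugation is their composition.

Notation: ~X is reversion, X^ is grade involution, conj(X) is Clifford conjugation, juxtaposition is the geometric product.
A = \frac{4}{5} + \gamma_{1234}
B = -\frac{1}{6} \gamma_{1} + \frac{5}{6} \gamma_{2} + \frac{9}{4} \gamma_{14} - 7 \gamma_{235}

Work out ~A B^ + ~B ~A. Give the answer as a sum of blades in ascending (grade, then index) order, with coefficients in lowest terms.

first term: \frac{2}{15} \gamma_{1} - \frac{2}{3} \gamma_{2} + \frac{9}{5} \gamma_{14} + \frac{9}{4} \gamma_{23} - \frac{5}{6} \gamma_{134} - 7 \gamma_{145} - \frac{1}{6} \gamma_{234} + \frac{28}{5} \gamma_{235}
second term: -\frac{2}{15} \gamma_{1} + \frac{2}{3} \gamma_{2} - \frac{9}{5} \gamma_{14} - \frac{9}{4} \gamma_{23} - \frac{5}{6} \gamma_{134} - 7 \gamma_{145} - \frac{1}{6} \gamma_{234} + \frac{28}{5} \gamma_{235}
Answer: -\frac{5}{3} \gamma_{134} - 14 \gamma_{145} - \frac{1}{3} \gamma_{234} + \frac{56}{5} \gamma_{235}


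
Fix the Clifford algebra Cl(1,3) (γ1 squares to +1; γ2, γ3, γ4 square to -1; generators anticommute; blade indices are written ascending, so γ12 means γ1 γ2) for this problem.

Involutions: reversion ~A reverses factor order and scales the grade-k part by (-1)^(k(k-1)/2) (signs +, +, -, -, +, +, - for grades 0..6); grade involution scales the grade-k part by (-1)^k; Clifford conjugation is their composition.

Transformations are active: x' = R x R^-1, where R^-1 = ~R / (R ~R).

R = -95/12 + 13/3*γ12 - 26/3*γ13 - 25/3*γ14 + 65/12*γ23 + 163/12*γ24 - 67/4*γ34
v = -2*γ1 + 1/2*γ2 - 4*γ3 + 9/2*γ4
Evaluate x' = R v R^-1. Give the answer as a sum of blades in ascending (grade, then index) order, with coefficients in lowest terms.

~R = -95/12 - 13/3*γ12 + 26/3*γ13 + 25/3*γ14 - 65/12*γ23 - 163/12*γ24 + 67/4*γ34, and R ~R = 1575/4, so R^-1 = ~R / (1575/4).
R v = 33/2*γ1 - 139/4*γ2 + 1109/12*γ3 + 43/2*γ4 - 143/6*γ123 - 7/2*γ124 - 233/6*γ134 + 211/3*γ234
Answer: 1516/405*γ1 - 11026/2835*γ2 - 4537/1890*γ3 - 1063/210*γ4


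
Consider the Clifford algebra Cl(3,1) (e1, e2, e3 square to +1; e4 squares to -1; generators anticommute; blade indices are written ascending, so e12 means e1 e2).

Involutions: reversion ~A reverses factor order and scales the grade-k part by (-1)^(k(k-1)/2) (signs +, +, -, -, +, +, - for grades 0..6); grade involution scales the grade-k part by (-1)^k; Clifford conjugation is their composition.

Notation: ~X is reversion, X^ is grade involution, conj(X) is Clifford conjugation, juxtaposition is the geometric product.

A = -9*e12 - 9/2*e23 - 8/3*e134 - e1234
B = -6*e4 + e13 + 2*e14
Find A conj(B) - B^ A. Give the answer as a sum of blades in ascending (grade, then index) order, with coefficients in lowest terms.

first term: -16/3*e3 - 8/3*e4 + 9/2*e12 + 16*e13 - 7*e23 - 17*e24 + 6*e123 - 54*e124 - 27*e234 + 9*e1234
second term: 16/3*e3 + 8/3*e4 + 9/2*e12 + 16*e13 - 11*e23 - 19*e24 - 6*e123 - 54*e124 - 27*e234 - 9*e1234
Answer: -32/3*e3 - 16/3*e4 + 4*e23 + 2*e24 + 12*e123 + 18*e1234


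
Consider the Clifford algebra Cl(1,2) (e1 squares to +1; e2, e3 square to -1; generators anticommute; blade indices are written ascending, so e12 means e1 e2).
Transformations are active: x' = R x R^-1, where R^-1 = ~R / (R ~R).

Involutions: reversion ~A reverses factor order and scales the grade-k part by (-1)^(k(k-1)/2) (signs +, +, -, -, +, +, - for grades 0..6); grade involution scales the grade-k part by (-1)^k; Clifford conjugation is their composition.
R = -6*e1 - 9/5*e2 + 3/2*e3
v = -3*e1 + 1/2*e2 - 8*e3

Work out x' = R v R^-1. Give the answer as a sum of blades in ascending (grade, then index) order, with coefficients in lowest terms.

~R = -6*e1 - 9/5*e2 + 3/2*e3, and R ~R = 3051/100, so R^-1 = ~R / (3051/100).
R v = 309/10 - 42/5*e12 + 105/2*e13 + 273/20*e23
Answer: -3103/339*e1 - 937/226*e2 + 3742/339*e3


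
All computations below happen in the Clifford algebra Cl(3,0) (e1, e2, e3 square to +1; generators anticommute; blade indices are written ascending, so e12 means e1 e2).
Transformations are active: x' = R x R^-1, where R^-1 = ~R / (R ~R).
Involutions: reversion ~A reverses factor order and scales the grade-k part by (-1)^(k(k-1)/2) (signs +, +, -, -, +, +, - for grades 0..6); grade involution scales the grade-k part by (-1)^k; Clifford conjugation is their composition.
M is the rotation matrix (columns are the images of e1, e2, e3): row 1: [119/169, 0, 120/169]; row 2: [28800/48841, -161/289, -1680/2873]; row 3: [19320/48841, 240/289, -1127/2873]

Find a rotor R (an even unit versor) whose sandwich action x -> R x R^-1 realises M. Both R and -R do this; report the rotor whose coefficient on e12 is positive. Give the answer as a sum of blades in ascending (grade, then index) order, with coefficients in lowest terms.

Method: write R = a + b12*e12 + b13*e13 + b23*e23 with a^2 + b12^2 + b13^2 + b23^2 = 1 (so R^-1 = ~R). Expanding the columns R e_j ~R gives tr M = 4a^2 - 1 and, from the antisymmetric part, M21 - M12 = -4a*b12, M13 - M31 = 4a*b13, M32 - M23 = -4a*b23.
Here tr M = -11977/48841, so a^2 = (1 + tr M)/4 = 9216/48841 and a = ±96/221. Taking a = 96/221: M21 - M12 = 28800/48841, M13 - M31 = 15360/48841, M32 - M23 = 69120/48841, giving b12 = -75/221, b13 = 40/221, b23 = -180/221, i.e. R = 96/221 - 75/221*e12 + 40/221*e13 - 180/221*e23.
Its e12 coefficient is negative, so report the other preimage -R.
Answer: -96/221 + 75/221*e12 - 40/221*e13 + 180/221*e23. Uniqueness: Spin(3) -> SO(3) maps R and -R to the same rotation of trace -11977/48841; fixing the sign of the e12 coefficient removes the ambiguity.


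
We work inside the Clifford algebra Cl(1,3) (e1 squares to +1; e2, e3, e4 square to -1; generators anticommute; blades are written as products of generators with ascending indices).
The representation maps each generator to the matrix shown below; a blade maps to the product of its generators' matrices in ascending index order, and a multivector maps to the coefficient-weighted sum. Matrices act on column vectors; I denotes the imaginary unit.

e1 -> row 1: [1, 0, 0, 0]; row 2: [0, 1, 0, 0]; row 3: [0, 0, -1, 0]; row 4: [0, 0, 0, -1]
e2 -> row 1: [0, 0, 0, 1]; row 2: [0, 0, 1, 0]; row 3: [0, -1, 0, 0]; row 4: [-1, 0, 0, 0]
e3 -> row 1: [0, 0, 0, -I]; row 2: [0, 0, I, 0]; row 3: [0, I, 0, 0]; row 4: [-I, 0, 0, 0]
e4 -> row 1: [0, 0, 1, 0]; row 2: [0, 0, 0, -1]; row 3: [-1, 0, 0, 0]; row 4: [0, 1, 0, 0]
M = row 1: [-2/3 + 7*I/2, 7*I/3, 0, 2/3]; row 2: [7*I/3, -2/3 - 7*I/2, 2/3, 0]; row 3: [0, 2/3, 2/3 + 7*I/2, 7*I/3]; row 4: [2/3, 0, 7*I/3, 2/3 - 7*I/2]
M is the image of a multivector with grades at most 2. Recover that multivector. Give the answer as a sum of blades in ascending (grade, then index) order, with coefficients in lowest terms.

Method: the blade images are trace-orthogonal — tr(rho(e_A) rho(e_B)^-1) = 4 if A = B and 0 otherwise — and rho(e_A)^-1 = (e_A)^2 * rho(e_A) with (e_A)^2 = +1 or -1, so the coefficient of e_A in the preimage is (e_A)^2 * tr(M rho(e_A))/4.
Nonzero projections over blades of grade <= 2: e1: (e1)^2 = +1, tr(M rho(e1)) = -8/3, coefficient -2/3; e1 e2: (e1 e2)^2 = +1, tr(M rho(e1 e2)) = 8/3, coefficient 2/3; e2 e3: (e2 e3)^2 = -1, tr(M rho(e2 e3)) = 14, coefficient -7/2; e3 e4: (e3 e4)^2 = -1, tr(M rho(e3 e4)) = 28/3, coefficient -7/3. Every other blade of grade <= 2 projects to 0.
Answer: -2/3*e1 + 2/3*e1 e2 - 7/2*e2 e3 - 7/3*e3 e4


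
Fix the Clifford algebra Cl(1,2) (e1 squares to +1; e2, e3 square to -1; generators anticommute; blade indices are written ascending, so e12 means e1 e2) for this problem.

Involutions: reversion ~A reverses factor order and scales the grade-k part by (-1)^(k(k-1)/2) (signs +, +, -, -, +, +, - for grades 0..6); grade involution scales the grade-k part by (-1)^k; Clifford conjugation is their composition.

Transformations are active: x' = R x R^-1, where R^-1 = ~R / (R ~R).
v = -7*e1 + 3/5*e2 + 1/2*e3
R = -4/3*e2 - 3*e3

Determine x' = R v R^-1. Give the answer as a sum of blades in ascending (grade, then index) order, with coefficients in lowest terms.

~R = -4/3*e2 - 3*e3, and R ~R = -97/9, so R^-1 = ~R / (-97/9).
R v = 23/10 - 28/3*e12 - 21*e13 + 17/15*e23
Answer: 7*e1 - 3/97*e2 + 757/970*e3


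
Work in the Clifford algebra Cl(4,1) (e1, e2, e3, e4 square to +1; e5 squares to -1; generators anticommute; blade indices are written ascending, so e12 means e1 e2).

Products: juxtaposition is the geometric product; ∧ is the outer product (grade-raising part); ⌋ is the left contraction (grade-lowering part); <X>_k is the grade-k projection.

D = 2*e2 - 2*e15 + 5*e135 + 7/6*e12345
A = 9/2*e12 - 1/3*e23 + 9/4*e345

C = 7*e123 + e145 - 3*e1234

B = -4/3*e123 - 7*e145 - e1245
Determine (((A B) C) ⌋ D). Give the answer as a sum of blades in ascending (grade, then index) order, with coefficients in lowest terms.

step 1: -4/9*e1 + 6*e3 + 63/4*e13 + 9/2*e45 - 9/4*e123 + 63/2*e245 - 3*e1245 - 1/3*e1345 + 7/3*e12345
step 2: 63/4 + 9/2*e1 + 453/4*e2 + 1/3*e3 - 27/4*e4 - 7*e5 + 21/2*e12 - 7/9*e23 - 189/4*e24 - e25 + 9*e35 - 151/9*e45 - 18*e124 - 189/2*e135 + 4/3*e234 - 7/3*e245 + 21/4*e345 + 27/2*e1235 - 453/2*e1345 - 9/4*e2345 + 63/2*e12345
step 3: -1131/4 + 493/8*e1 - 931/4*e2 + 63/4*e4 - 9*e5 + 49/8*e12 + 679/18*e13 - 569/18*e15 + 441/4*e24 + 3/2*e35 - 1057/54*e123 - 21/2*e124 - 7/6*e134 + 189/8*e135 + 49/54*e145 - 49/4*e345 + 49/6*e1234 + 63/8*e1235 + 7/18*e1245 - 1057/8*e1345 + 21/4*e2345 + 147/8*e12345
Answer: -1131/4 + 493/8*e1 - 931/4*e2 + 63/4*e4 - 9*e5 + 49/8*e12 + 679/18*e13 - 569/18*e15 + 441/4*e24 + 3/2*e35 - 1057/54*e123 - 21/2*e124 - 7/6*e134 + 189/8*e135 + 49/54*e145 - 49/4*e345 + 49/6*e1234 + 63/8*e1235 + 7/18*e1245 - 1057/8*e1345 + 21/4*e2345 + 147/8*e12345


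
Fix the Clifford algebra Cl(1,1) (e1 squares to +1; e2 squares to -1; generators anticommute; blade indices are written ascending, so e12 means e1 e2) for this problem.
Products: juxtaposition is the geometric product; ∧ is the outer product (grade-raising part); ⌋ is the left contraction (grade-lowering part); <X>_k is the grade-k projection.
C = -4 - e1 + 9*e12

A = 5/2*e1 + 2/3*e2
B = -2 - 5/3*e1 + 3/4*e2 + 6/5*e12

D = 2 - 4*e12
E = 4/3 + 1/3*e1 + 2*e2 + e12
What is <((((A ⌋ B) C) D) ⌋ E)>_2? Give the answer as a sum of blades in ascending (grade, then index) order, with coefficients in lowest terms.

step 1: -14/3 + 4/5*e1 + 3*e2
step 2: 268/15 + 427/15*e1 - 24/5*e2 - 39*e12
step 3: 2876/15 + 1142/15*e1 - 1852/15*e2 - 2242/15*e12
step 4: 17032/45 - 536/9*e1 + 2298/5*e2 + 2876/15*e12
step 5: 2876/15*e12
Answer: 2876/15*e12


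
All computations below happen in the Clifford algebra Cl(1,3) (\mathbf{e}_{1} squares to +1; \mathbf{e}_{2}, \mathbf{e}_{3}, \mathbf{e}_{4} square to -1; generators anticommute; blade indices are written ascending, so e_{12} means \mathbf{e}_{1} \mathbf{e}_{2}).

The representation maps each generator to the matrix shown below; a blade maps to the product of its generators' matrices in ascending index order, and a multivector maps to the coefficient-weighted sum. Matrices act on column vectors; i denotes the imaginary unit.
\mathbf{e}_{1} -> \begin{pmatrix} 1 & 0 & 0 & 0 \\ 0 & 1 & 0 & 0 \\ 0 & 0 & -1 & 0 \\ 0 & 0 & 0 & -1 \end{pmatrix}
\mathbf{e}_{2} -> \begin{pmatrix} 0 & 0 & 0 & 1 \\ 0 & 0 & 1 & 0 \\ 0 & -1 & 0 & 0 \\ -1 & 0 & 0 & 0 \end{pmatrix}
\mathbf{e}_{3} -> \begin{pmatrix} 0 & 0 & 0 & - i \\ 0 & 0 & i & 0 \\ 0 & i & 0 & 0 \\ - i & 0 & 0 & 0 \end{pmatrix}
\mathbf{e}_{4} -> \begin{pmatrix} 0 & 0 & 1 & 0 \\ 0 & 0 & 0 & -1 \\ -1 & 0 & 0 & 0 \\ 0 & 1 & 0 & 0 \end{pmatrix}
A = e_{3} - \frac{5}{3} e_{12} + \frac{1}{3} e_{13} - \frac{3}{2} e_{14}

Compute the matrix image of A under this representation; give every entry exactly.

Bivector images (products of the table entries): rho(e_{12}) = rho(\mathbf{e}_{1})rho(\mathbf{e}_{2}) = \begin{pmatrix} 0 & 0 & 0 & 1 \\ 0 & 0 & 1 & 0 \\ 0 & 1 & 0 & 0 \\ 1 & 0 & 0 & 0 \end{pmatrix}; rho(e_{13}) = rho(\mathbf{e}_{1})rho(\mathbf{e}_{3}) = \begin{pmatrix} 0 & 0 & 0 & - i \\ 0 & 0 & i & 0 \\ 0 & - i & 0 & 0 \\ i & 0 & 0 & 0 \end{pmatrix}; rho(e_{14}) = rho(\mathbf{e}_{1})rho(\mathbf{e}_{4}) = \begin{pmatrix} 0 & 0 & 1 & 0 \\ 0 & 0 & 0 & -1 \\ 1 & 0 & 0 & 0 \\ 0 & -1 & 0 & 0 \end{pmatrix}.
M = (1)*rho(e_{3}) + (-\frac{5}{3})*rho(e_{12}) + (\frac{1}{3})*rho(e_{13}) + (-\frac{3}{2})*rho(e_{14}), summed entrywise:
Answer: \begin{pmatrix} 0 & 0 & - \frac{3}{2} & - \frac{5}{3} - \frac{4 i}{3} \\ 0 & 0 & - \frac{5}{3} + \frac{4 i}{3} & \frac{3}{2} \\ - \frac{3}{2} & - \frac{5}{3} + \frac{2 i}{3} & 0 & 0 \\ - \frac{5}{3} - \frac{2 i}{3} & \frac{3}{2} & 0 & 0 \end{pmatrix}


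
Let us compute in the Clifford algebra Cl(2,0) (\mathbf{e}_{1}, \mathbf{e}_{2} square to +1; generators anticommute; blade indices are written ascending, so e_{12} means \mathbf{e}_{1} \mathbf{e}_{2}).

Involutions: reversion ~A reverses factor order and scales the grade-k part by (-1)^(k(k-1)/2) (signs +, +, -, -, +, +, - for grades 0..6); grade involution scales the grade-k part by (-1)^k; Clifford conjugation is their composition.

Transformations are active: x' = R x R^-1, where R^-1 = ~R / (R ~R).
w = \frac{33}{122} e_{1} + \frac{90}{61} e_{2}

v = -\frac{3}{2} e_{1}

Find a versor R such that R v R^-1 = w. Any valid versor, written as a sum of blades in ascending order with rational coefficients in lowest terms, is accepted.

Since q(v) = q(w) = \frac{9}{4}, the sum R = v + w = -\frac{75}{61} e_{1} + \frac{90}{61} e_{2} does the job whenever invertible.
Answer: -\frac{75}{61} e_{1} + \frac{90}{61} e_{2}


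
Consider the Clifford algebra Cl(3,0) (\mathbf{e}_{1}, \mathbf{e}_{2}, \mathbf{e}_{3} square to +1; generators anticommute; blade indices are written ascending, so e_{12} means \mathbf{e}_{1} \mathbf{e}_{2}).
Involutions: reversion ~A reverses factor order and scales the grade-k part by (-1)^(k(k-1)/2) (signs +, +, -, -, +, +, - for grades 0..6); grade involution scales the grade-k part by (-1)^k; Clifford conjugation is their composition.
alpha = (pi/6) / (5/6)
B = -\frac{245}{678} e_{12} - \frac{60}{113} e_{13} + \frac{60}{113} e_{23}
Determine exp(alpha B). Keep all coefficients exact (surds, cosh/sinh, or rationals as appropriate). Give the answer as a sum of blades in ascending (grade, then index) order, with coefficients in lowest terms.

B^2 term by term: the squares give (-\frac{245}{678})^2*(e_{12})^2 + (-\frac{60}{113})^2*(e_{13})^2 + (\frac{60}{113})^2*(e_{23})^2 = \frac{60025}{459684}*(-1) + \frac{3600}{12769}*(-1) + \frac{3600}{12769}*(-1) = -\frac{25}{36} (each basis 2-blade squares to minus the product of its generators' squares); cross terms between blades sharing an index anticommute and cancel. So B^2 = -\frac{25}{36}.
B^2 = -\frac{25}{36} — a negative square means the series sums to a rotation: l = \frac{5}{6}, alpha*l = \frac{\pi}{6}, so exp(alpha B) = cos(\frac{\pi}{6}) + (sin(\frac{\pi}{6})/(\frac{5}{6}))*B = \frac{\sqrt{3}}{2} + (\frac{3}{5})*B.
Answer: \frac{\sqrt{3}}{2} - \frac{49}{226} e_{12} - \frac{36}{113} e_{13} + \frac{36}{113} e_{23}


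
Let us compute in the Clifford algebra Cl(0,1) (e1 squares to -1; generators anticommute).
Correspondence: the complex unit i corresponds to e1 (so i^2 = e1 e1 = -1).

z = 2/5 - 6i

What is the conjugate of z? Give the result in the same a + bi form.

In blades: z = 2/5 - 6*e1.
Conjugation here is Clifford conjugation: the scalar is fixed and the grade-1 and grade-2 blades all flip sign, giving 2/5 + 6*e1; translating back:
Answer: 2/5 + 6i


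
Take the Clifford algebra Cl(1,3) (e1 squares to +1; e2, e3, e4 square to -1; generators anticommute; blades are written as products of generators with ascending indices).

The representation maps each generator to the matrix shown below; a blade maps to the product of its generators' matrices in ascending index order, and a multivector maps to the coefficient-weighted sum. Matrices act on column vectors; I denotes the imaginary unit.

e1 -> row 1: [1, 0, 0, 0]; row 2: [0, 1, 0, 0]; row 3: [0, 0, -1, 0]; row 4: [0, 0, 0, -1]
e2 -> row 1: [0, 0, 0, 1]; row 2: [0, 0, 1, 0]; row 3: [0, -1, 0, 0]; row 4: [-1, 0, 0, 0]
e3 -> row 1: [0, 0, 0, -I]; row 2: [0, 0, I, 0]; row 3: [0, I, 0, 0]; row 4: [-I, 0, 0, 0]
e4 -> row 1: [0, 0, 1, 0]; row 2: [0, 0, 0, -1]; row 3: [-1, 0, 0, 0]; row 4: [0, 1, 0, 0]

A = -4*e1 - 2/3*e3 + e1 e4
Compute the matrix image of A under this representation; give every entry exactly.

Bivector images (products of the table entries): rho(e1 e4) = rho(e1)rho(e4) = row 1: [0, 0, 1, 0]; row 2: [0, 0, 0, -1]; row 3: [1, 0, 0, 0]; row 4: [0, -1, 0, 0].
M = (-4)*rho(e1) + (-2/3)*rho(e3) + (1)*rho(e1 e4), summed entrywise:
Answer: row 1: [-4, 0, 1, 2*I/3]; row 2: [0, -4, -2*I/3, -1]; row 3: [1, -2*I/3, 4, 0]; row 4: [2*I/3, -1, 0, 4]


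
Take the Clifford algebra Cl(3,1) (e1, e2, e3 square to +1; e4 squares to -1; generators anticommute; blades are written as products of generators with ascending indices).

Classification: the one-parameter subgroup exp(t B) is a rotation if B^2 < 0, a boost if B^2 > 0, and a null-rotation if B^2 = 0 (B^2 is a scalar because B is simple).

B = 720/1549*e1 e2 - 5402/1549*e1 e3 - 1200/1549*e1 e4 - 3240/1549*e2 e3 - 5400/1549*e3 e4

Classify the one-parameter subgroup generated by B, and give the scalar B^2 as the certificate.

B^2 term by term: the squares give (720/1549)^2*(e1 e2)^2 + (-5402/1549)^2*(e1 e3)^2 + (-1200/1549)^2*(e1 e4)^2 + (-3240/1549)^2*(e2 e3)^2 + (-5400/1549)^2*(e3 e4)^2 = 518400/2399401*(-1) + 29181604/2399401*(-1) + 1440000/2399401*(+1) + 10497600/2399401*(-1) + 29160000/2399401*(+1) = -4 (each basis 2-blade squares to minus the product of its generators' squares); cross terms between blades sharing an index anticommute and cancel; the commuting (index-disjoint) pairs give grade-4 terms 2*c*c'*(blade product), which cancel blade by blade — e1 e2 e3 e4: -7776000/2399401 + 7776000/2399401 = 0 — confirming B is simple. So B^2 = -4.
Answer: rotation, certificate B^2 = -4. No conjugation can change B^2 = -4; the sign gives the class.


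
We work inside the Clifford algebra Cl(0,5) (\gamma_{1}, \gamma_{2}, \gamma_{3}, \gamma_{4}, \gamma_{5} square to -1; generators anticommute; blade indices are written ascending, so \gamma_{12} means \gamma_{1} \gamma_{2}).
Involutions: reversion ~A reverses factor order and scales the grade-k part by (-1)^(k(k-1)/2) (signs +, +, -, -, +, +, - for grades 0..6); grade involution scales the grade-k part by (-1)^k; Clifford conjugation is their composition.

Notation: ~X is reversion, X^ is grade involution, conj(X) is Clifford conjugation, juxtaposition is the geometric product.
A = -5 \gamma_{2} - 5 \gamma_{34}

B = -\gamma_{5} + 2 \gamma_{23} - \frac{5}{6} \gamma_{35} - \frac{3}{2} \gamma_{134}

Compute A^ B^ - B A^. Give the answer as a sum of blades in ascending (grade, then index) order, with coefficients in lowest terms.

first term: \frac{15}{2} \gamma_{1} - 10 \gamma_{3} - 10 \gamma_{24} + 5 \gamma_{25} + \frac{25}{6} \gamma_{45} - \frac{25}{6} \gamma_{235} - 5 \gamma_{345} - \frac{15}{2} \gamma_{1234}
second term: -\frac{15}{2} \gamma_{1} + 10 \gamma_{3} + 10 \gamma_{24} + 5 \gamma_{25} - \frac{25}{6} \gamma_{45} - \frac{25}{6} \gamma_{235} + 5 \gamma_{345} - \frac{15}{2} \gamma_{1234}
Answer: 15 \gamma_{1} - 20 \gamma_{3} - 20 \gamma_{24} + \frac{25}{3} \gamma_{45} - 10 \gamma_{345}


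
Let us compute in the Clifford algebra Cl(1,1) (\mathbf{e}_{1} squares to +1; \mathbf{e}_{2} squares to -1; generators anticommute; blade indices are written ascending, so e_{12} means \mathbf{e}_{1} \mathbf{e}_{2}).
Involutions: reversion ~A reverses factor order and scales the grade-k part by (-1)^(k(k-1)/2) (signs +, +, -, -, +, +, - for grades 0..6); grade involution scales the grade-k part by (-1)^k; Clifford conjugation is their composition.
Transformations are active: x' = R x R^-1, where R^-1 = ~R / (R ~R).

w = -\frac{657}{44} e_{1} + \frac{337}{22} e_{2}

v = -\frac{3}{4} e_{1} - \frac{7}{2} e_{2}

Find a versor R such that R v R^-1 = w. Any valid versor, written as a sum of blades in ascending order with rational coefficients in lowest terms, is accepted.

A norm check does it: q(v) = q(w) = -\frac{187}{16}, hence R = v + w = -\frac{345}{22} e_{1} + \frac{130}{11} e_{2} realises the map — parallel part kept, (v - w)/2 negated, v carried to w.
Answer: -\frac{345}{22} e_{1} + \frac{130}{11} e_{2}
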